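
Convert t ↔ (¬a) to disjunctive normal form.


Step 1: t ↔ (¬a) is true exactly when both agree: (t ∧ (¬a)) ∨ (¬t ∧ ¬(¬a)).
Step 2: Eliminate any double negations (¬¬X = X).

(t ∧ (¬a)) ∨ ((¬t) ∧ a)


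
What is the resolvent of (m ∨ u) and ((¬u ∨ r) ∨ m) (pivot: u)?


The clauses contain complementary literals u and ¬u.
Resolution eliminates this pair and disjoins the remaining literals (merging duplicates).

(m ∨ r)


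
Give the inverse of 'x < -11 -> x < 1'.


The inverse of (P → Q) is (¬P → ¬Q). It is equivalent to the converse, not to the original.
Here P = 'x < -11' and Q = 'x < 1'.

If not (x < -11), then not (x < 1).


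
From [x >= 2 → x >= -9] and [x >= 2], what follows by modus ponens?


Modus ponens: from (P → Q) and P, infer Q.
P = 'x >= 2' is asserted, and P → Q holds, so Q follows.

x >= -9.


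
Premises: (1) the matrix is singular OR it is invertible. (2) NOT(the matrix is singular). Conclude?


Disjunctive syllogism: from (P ∨ Q) and ¬P, infer Q.
One disjunct, 'the matrix is singular', is ruled out; the other must hold.

it is invertible


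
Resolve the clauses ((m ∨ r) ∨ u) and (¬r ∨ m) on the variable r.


The clauses contain complementary literals r and ¬r.
Resolution eliminates this pair and disjoins the remaining literals (merging duplicates).

(m ∨ u)


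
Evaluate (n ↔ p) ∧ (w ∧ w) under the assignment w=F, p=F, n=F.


Substitute w=F, p=F, n=F:
n ↔ p = F ↔ F = T
w ∧ w = F ∧ F = F
(n ↔ p) ∧ (w ∧ w) = T ∧ F = F

F


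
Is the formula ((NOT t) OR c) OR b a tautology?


Build the truth table over {b, c, t}:
b | c | t | φ
-------------
F | F | F | T
T | F | F | T
F | T | F | T
T | T | F | T
F | F | T | F
T | F | T | T
F | T | T | T
T | T | T | T
Counterexample at row 5: with b=F, c=F, t=T, the formula is F.

No, it is not a tautology.


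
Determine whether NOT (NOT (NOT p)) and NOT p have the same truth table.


Compare truth tables:
p | φ | ψ
---------
F | T | T
T | F | F
The columns φ and ψ agree on every row.

Yes, they are logically equivalent.


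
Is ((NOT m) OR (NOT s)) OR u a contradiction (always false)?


Truth table over {m, s, u}:
m | s | u | φ
-------------
F | F | F | T
T | F | F | T
F | T | F | T
T | T | F | F
F | F | T | T
T | F | T | T
F | T | T | T
T | T | T | T
Satisfying assignment at row 1: m=F, s=F, u=F gives T.

No, it is not a contradiction.


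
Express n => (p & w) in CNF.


Step 1: Rewrite n → (p ∧ w) as ¬n ∨ (p ∧ w).
Step 2: Distribute ∨ over ∧.

((~n) | p) & ((~n) | w)


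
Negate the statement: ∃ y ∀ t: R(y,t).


Negation flips each quantifier (∀↔∃) and negates the inner predicate.
¬(∃ y ∀ t: φ) = ∀ y ∃ t: ¬φ.

∀ y ∃ t: ¬(R(y,t))


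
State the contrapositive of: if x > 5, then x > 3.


The contrapositive of (P → Q) is (¬Q → ¬P); it is logically equivalent to the original.
Here P = 'x > 5' and Q = 'x > 3'.

If not (x > 3), then not (x > 5).


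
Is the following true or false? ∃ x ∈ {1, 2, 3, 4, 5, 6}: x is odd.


Evaluate the predicate on each element: 1:T, 2:F, 3:T, 4:F, 5:T, 6:F.
Witness x = 1 satisfies the predicate.

T


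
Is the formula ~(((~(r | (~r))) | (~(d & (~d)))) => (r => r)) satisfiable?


Check all 4 assignments over {d, r}:
d | r | φ
---------
False | False | False
True | False | False
False | True | False
True | True | False
No assignment makes the formula true.

Unsatisfiable.


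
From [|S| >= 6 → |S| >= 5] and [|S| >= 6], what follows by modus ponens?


Modus ponens: from (P → Q) and P, infer Q.
P = '|S| >= 6' is asserted, and P → Q holds, so Q follows.

|S| >= 5.


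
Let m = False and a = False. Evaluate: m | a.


Disjunction is false only when both operands are false.
Substitute: m=False, a=False.
False | False evaluates to False.

False


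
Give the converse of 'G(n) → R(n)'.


The converse of (P → Q) is (Q → P). It is not in general equivalent to the original.
Here P = 'G(n)' and Q = 'R(n)'.

If R(n), then G(n).


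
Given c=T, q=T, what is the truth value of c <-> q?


Biconditional is true when both operands have the same truth value.
Substitute: c=T, q=T.
T <-> T evaluates to T.

T


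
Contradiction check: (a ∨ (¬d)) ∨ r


Truth table over {a, d, r}:
a | d | r | φ
-------------
F | F | F | T
T | F | F | T
F | T | F | F
T | T | F | T
F | F | T | T
T | F | T | T
F | T | T | T
T | T | T | T
Satisfying assignment at row 1: a=F, d=F, r=F gives T.

No, it is not a contradiction.


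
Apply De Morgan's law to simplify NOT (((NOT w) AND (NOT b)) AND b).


De Morgan: the negation of a conjunction is the disjunction of the negations.
Distribute NOT across AND, flipping it to OR, and negate each literal.

(w OR b) OR (NOT b)


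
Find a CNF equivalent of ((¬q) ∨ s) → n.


Step 1: Rewrite as ¬((¬q) ∨ s) ∨ n = (¬(¬q) ∧ ¬s) ∨ n.
Step 2: Distribute ∨ over ∧.
Step 3: Eliminate any double negations (¬¬X = X).

(q ∨ n) ∧ ((¬s) ∨ n)


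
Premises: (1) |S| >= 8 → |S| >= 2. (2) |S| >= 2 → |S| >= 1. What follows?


Hypothetical syllogism: from (P → Q) and (Q → R), infer (P → R).
Chain the two implications through the shared middle term '|S| >= 2'.

|S| >= 8 → |S| >= 1


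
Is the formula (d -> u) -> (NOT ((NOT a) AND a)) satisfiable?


Search for a satisfying assignment over {a, d, u}.
Try a=F, d=F, u=F: the formula evaluates to T.
A satisfying assignment exists.

Satisfiable.


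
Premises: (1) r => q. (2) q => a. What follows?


Hypothetical syllogism: from (P → Q) and (Q → R), infer (P → R).
Chain the two implications through the shared middle term 'q'.

r => a


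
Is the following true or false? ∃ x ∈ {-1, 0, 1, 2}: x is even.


Evaluate the predicate on each element: -1:F, 0:T, 1:F, 2:T.
Witness x = 0 satisfies the predicate.

T


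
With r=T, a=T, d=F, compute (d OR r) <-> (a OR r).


Substitute r=T, a=T, d=F:
d OR r = F OR T = T
a OR r = T OR T = T
(d OR r) <-> (a OR r) = T <-> T = T

T


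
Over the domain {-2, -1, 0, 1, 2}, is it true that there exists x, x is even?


Evaluate the predicate on each element: -2:T, -1:F, 0:T, 1:F, 2:T.
Witness x = -2 satisfies the predicate.

T


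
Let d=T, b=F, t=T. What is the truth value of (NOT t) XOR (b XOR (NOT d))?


Substitute d=T, b=F, t=T:
NOT t = F
NOT d = F
b XOR (NOT d) = F XOR F = F
(NOT t) XOR (b XOR (NOT d)) = F XOR F = F

F


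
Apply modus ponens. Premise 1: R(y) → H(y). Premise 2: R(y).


Modus ponens: from (P → Q) and P, infer Q.
P = 'R(y)' is asserted, and P → Q holds, so Q follows.

H(y).


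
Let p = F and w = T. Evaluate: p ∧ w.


Conjunction is true only when both operands are true.
Substitute: p=F, w=T.
F ∧ T evaluates to F.

F


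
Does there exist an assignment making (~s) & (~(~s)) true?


Check all 2 assignments over {s}:
s | φ
-----
False | False
True | False
No assignment makes the formula true.

Unsatisfiable.


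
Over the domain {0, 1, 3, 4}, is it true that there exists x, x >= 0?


Evaluate the predicate on each element: 0:T, 1:T, 3:T, 4:T.
Witness x = 0 satisfies the predicate.

T


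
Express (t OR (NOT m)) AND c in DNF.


Step 1: Distribute ∧ over ∨: (t ∨ (¬m)) ∧ c = (t ∧ c) ∨ ((¬m) ∧ c).

(t AND c) OR ((NOT m) AND c)


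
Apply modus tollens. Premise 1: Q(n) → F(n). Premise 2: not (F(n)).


Modus tollens: from (P → Q) and ¬Q, infer ¬P.
Q = 'F(n)' is denied; since P → Q, P must also fail.

Not (Q(n)).


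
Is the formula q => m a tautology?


Build the truth table over {m, q}:
m | q | φ
---------
False | False | True
True | False | True
False | True | False
True | True | True
Counterexample at row 3: with m=False, q=True, the formula is False.

No, it is not a tautology.


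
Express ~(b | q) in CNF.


Step 1: Apply De Morgan: ¬(b ∨ q) = ¬b ∧ ¬q.

(~b) & (~q)


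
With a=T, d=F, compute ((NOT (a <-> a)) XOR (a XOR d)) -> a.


Substitute a=T, d=F:
a <-> a = T <-> T = T
NOT (a <-> a) = F
a XOR d = T XOR F = T
(NOT (a <-> a)) XOR (a XOR d) = F XOR T = T
((NOT (a <-> a)) XOR (a XOR d)) -> a = T -> T = T

T


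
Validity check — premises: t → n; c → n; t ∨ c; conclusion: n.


This matches the form of proof by cases: the conclusion follows in every model of the premises.

Valid.


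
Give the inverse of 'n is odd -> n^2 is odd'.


The inverse of (P → Q) is (¬P → ¬Q). It is equivalent to the converse, not to the original.
Here P = 'n is odd' and Q = 'n^2 is odd'.

If not (n is odd), then not (n^2 is odd).


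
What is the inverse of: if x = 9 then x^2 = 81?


The inverse of (P → Q) is (¬P → ¬Q). It is equivalent to the converse, not to the original.
Here P = 'x = 9' and Q = 'x^2 = 81'.

If not (x = 9), then not (x^2 = 81).


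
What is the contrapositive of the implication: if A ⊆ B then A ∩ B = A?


The contrapositive of (P → Q) is (¬Q → ¬P); it is logically equivalent to the original.
Here P = 'A ⊆ B' and Q = 'A ∩ B = A'.

If not (A ∩ B = A), then not (A ⊆ B).


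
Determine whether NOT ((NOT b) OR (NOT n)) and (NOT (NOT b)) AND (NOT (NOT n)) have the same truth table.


Compare truth tables:
b | n | φ | ψ
-------------
F | F | F | F
T | F | F | F
F | T | F | F
T | T | T | T
The columns φ and ψ agree on every row.

Yes, they are logically equivalent.


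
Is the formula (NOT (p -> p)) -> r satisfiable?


Search for a satisfying assignment over {p, r}.
Try p=F, r=F: the formula evaluates to T.
A satisfying assignment exists.

Satisfiable.


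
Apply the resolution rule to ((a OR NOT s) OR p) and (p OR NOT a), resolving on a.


The clauses contain complementary literals a and NOTa.
Resolution eliminates this pair and disjoins the remaining literals (merging duplicates).

(p OR NOT s)


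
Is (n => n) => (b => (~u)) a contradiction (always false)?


Truth table over {b, n, u}:
b | n | u | φ
-------------
False | False | False | True
True | False | False | True
False | True | False | True
True | True | False | True
False | False | True | True
True | False | True | False
False | True | True | True
True | True | True | False
Satisfying assignment at row 1: b=False, n=False, u=False gives True.

No, it is not a contradiction.


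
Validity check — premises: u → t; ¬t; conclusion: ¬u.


This matches the form of modus tollens: the conclusion follows in every model of the premises.

Valid.


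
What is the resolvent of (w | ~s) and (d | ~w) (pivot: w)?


The clauses contain complementary literals w and ~w.
Resolution eliminates this pair and disjoins the remaining literals (merging duplicates).

(~s | d)


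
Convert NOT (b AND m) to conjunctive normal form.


Step 1: Apply De Morgan: ¬(b ∧ m) = ¬b ∨ ¬m.

(NOT b) OR (NOT m)


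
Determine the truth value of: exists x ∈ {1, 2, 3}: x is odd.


Evaluate the predicate on each element: 1:True, 2:False, 3:True.
Witness x = 1 satisfies the predicate.

True


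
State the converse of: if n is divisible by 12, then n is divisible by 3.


The converse of (P → Q) is (Q → P). It is not in general equivalent to the original.
Here P = 'n is divisible by 12' and Q = 'n is divisible by 3'.

If n is divisible by 3, then n is divisible by 12.


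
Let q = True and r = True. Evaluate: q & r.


Conjunction is true only when both operands are true.
Substitute: q=True, r=True.
True & True evaluates to True.

True


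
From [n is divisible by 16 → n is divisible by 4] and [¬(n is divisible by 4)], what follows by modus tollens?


Modus tollens: from (P → Q) and ¬Q, infer ¬P.
Q = 'n is divisible by 4' is denied; since P → Q, P must also fail.

Not (n is divisible by 16).


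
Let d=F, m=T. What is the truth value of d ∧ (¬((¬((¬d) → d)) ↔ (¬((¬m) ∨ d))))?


Substitute d=F, m=T:
¬d = T
(¬d) → d = T → F = F
¬((¬d) → d) = T
¬m = F
(¬m) ∨ d = F ∨ F = F
¬((¬m) ∨ d) = T
(¬((¬d) → d)) ↔ (¬((¬m) ∨ d)) = T ↔ T = T
¬((¬((¬d) → d)) ↔ (¬((¬m) ∨ d))) = F
d ∧ (¬((¬((¬d) → d)) ↔ (¬((¬m) ∨ d)))) = F ∧ F = F

F


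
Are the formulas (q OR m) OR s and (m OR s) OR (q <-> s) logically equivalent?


Compare truth tables:
m | q | s | φ | ψ
-----------------
F | F | F | F | T
T | F | F | T | T
F | T | F | T | F
T | T | F | T | T
F | F | T | T | T
T | F | T | T | T
F | T | T | T | T
T | T | T | T | T
They differ at row 1 (m=F, q=F, s=F): φ=F but ψ=T.

No, they are not logically equivalent.


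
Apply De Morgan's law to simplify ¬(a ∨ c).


De Morgan: the negation of a disjunction is the conjunction of the negations.
Distribute ¬ across ∨, flipping it to ∧, and negate each literal.

(¬a) ∧ (¬c)


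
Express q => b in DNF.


Step 1: Rewrite q → b as ¬q ∨ b.

(~q) | b


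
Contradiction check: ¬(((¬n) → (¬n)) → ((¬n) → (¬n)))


Truth table over {n}:
n | φ
-----
F | F
T | F
Every row is false.

Yes, it is a contradiction.


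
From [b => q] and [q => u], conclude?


Hypothetical syllogism: from (P → Q) and (Q → R), infer (P → R).
Chain the two implications through the shared middle term 'q'.

b => u


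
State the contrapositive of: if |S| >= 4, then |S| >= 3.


The contrapositive of (P → Q) is (¬Q → ¬P); it is logically equivalent to the original.
Here P = '|S| >= 4' and Q = '|S| >= 3'.

If not (|S| >= 3), then not (|S| >= 4).


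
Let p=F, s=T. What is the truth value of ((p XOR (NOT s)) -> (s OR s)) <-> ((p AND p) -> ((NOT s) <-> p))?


Substitute p=F, s=T:
NOT s = F
p XOR (NOT s) = F XOR F = F
s OR s = T OR T = T
(p XOR (NOT s)) -> (s OR s) = F -> T = T
p AND p = F AND F = F
NOT s = F
(NOT s) <-> p = F <-> F = T
(p AND p) -> ((NOT s) <-> p) = F -> T = T
((p XOR (NOT s)) -> (s OR s)) <-> ((p AND p) -> ((NOT s) <-> p)) = T <-> T = T

T


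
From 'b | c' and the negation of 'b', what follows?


Disjunctive syllogism: from (P ∨ Q) and ¬P, infer Q.
One disjunct, 'b', is ruled out; the other must hold.

c


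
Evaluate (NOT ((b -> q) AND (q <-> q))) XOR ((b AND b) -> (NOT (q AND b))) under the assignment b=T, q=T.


Substitute b=T, q=T:
b -> q = T -> T = T
q <-> q = T <-> T = T
(b -> q) AND (q <-> q) = T AND T = T
NOT ((b -> q) AND (q <-> q)) = F
b AND b = T AND T = T
q AND b = T AND T = T
NOT (q AND b) = F
(b AND b) -> (NOT (q AND b)) = T -> F = F
(NOT ((b -> q) AND (q <-> q))) XOR ((b AND b) -> (NOT (q AND b))) = F XOR F = F

F


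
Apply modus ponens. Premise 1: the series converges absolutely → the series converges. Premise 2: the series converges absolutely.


Modus ponens: from (P → Q) and P, infer Q.
P = 'the series converges absolutely' is asserted, and P → Q holds, so Q follows.

the series converges.


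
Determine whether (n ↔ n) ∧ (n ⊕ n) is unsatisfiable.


Truth table over {n}:
n | φ
-----
F | F
T | F
Every row is false.

Yes, it is a contradiction.


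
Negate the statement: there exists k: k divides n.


¬(for all x: φ) = there exists x: ¬φ, and ¬(there exists x: φ) = for all x: ¬φ.
Apply to the existential statement.

for all k: NOT(k divides n)


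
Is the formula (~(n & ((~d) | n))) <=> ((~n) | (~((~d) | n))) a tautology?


Build the truth table over {d, n}:
d | n | φ
---------
False | False | True
True | False | True
False | True | True
True | True | True
Every row evaluates to true.

Yes, it is a tautology.


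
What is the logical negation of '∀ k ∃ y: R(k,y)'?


Negation flips each quantifier (∀↔∃) and negates the inner predicate.
¬(∀ k ∃ y: φ) = ∃ k ∀ y: ¬φ.

∃ k ∀ y: ¬(R(k,y))


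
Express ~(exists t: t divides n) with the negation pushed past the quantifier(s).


¬(forall x: φ) = exists x: ¬φ, and ¬(exists x: φ) = forall x: ¬φ.
Apply to the existential statement.

forall t: ~(t divides n)


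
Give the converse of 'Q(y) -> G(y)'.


The converse of (P → Q) is (Q → P). It is not in general equivalent to the original.
Here P = 'Q(y)' and Q = 'G(y)'.

If G(y), then Q(y).


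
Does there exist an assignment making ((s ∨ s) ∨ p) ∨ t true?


Search for a satisfying assignment over {p, s, t}.
Try p=T, s=F, t=F: the formula evaluates to T.
A satisfying assignment exists.

Satisfiable.


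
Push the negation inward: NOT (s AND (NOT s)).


De Morgan: the negation of a conjunction is the disjunction of the negations.
Distribute NOT across AND, flipping it to OR, and negate each literal.

(NOT s) OR s


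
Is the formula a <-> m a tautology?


Build the truth table over {a, m}:
a | m | φ
---------
F | F | T
T | F | F
F | T | F
T | T | T
Counterexample at row 2: with a=T, m=F, the formula is F.

No, it is not a tautology.


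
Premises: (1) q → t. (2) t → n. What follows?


Hypothetical syllogism: from (P → Q) and (Q → R), infer (P → R).
Chain the two implications through the shared middle term 't'.

q → n


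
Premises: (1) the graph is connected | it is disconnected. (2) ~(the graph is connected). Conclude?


Disjunctive syllogism: from (P ∨ Q) and ¬P, infer Q.
One disjunct, 'the graph is connected', is ruled out; the other must hold.

it is disconnected


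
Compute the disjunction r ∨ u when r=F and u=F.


Disjunction is false only when both operands are false.
Substitute: r=F, u=F.
F ∨ F evaluates to F.

F


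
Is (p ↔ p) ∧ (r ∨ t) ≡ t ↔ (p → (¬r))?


Compare truth tables:
p | r | t | φ | ψ
-----------------
F | F | F | F | F
T | F | F | F | F
F | T | F | T | F
T | T | F | T | T
F | F | T | T | T
T | F | T | T | T
F | T | T | T | T
T | T | T | T | F
They differ at row 3 (p=F, r=T, t=F): φ=T but ψ=F.

No, they are not logically equivalent.


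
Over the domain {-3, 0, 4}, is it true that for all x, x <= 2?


Evaluate the predicate on each element: -3:T, 0:T, 4:F.
Counterexample x = 4 fails the predicate.

F


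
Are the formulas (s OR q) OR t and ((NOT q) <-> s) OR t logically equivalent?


Compare truth tables:
q | s | t | φ | ψ
-----------------
F | F | F | F | F
T | F | F | T | T
F | T | F | T | T
T | T | F | T | F
F | F | T | T | T
T | F | T | T | T
F | T | T | T | T
T | T | T | T | T
They differ at row 4 (q=T, s=T, t=F): φ=T but ψ=F.

No, they are not logically equivalent.


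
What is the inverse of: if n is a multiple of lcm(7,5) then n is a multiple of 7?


The inverse of (P → Q) is (¬P → ¬Q). It is equivalent to the converse, not to the original.
Here P = 'n is a multiple of lcm(7,5)' and Q = 'n is a multiple of 7'.

If not (n is a multiple of lcm(7,5)), then not (n is a multiple of 7).


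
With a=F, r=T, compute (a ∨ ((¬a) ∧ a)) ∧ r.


Substitute a=F, r=T:
¬a = T
(¬a) ∧ a = T ∧ F = F
a ∨ ((¬a) ∧ a) = F ∨ F = F
(a ∨ ((¬a) ∧ a)) ∧ r = F ∧ T = F

F


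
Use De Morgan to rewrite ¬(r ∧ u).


De Morgan: the negation of a conjunction is the disjunction of the negations.
Distribute ¬ across ∧, flipping it to ∨, and negate each literal.

(¬r) ∨ (¬u)


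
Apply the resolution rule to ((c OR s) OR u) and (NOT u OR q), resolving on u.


The clauses contain complementary literals u and NOTu.
Resolution eliminates this pair and disjoins the remaining literals (merging duplicates).

((c OR s) OR q)


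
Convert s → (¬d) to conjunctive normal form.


Step 1: Rewrite s → (¬d) as ¬s ∨ (¬d).

(¬s) ∨ (¬d)


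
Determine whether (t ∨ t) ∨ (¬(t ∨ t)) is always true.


Build the truth table over {t}:
t | φ
-----
F | T
T | T
Every row evaluates to true.

Yes, it is a tautology.


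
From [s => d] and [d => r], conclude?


Hypothetical syllogism: from (P → Q) and (Q → R), infer (P → R).
Chain the two implications through the shared middle term 'd'.

s => r


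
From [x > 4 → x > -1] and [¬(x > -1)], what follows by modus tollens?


Modus tollens: from (P → Q) and ¬Q, infer ¬P.
Q = 'x > -1' is denied; since P → Q, P must also fail.

Not (x > 4).


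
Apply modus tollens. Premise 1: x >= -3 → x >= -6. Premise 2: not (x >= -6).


Modus tollens: from (P → Q) and ¬Q, infer ¬P.
Q = 'x >= -6' is denied; since P → Q, P must also fail.

Not (x >= -3).


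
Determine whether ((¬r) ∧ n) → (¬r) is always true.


Build the truth table over {n, r}:
n | r | φ
---------
F | F | T
T | F | T
F | T | T
T | T | T
Every row evaluates to true.

Yes, it is a tautology.


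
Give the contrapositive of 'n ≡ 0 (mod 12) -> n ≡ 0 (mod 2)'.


The contrapositive of (P → Q) is (¬Q → ¬P); it is logically equivalent to the original.
Here P = 'n ≡ 0 (mod 12)' and Q = 'n ≡ 0 (mod 2)'.

If not (n ≡ 0 (mod 2)), then not (n ≡ 0 (mod 12)).


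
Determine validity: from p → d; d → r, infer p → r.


This matches the form of hypothetical syllogism: the conclusion follows in every model of the premises.

Valid.


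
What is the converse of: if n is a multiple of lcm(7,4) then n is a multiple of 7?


The converse of (P → Q) is (Q → P). It is not in general equivalent to the original.
Here P = 'n is a multiple of lcm(7,4)' and Q = 'n is a multiple of 7'.

If n is a multiple of 7, then n is a multiple of lcm(7,4).


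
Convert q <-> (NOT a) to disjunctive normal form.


Step 1: q ↔ (¬a) is true exactly when both agree: (q ∧ (¬a)) ∨ (¬q ∧ ¬(¬a)).
Step 2: Eliminate any double negations (¬¬X = X).

(q AND (NOT a)) OR ((NOT q) AND a)


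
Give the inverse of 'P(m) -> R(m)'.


The inverse of (P → Q) is (¬P → ¬Q). It is equivalent to the converse, not to the original.
Here P = 'P(m)' and Q = 'R(m)'.

If not (P(m)), then not (R(m)).


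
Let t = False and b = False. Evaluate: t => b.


Implication is false only when antecedent is true and consequent is false.
Substitute: t=False, b=False.
False => False evaluates to True.

True


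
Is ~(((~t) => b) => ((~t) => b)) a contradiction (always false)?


Truth table over {b, t}:
b | t | φ
---------
False | False | False
True | False | False
False | True | False
True | True | False
Every row is false.

Yes, it is a contradiction.


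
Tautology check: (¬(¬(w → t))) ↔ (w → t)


Build the truth table over {t, w}:
t | w | φ
---------
F | F | T
T | F | T
F | T | T
T | T | T
Every row evaluates to true.

Yes, it is a tautology.


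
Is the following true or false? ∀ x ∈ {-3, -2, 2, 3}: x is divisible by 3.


Evaluate the predicate on each element: -3:T, -2:F, 2:F, 3:T.
Counterexample x = -2 fails the predicate.

F


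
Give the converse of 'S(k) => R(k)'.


The converse of (P → Q) is (Q → P). It is not in general equivalent to the original.
Here P = 'S(k)' and Q = 'R(k)'.

If R(k), then S(k).


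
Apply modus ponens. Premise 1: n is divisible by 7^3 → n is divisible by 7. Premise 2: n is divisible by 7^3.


Modus ponens: from (P → Q) and P, infer Q.
P = 'n is divisible by 7^3' is asserted, and P → Q holds, so Q follows.

n is divisible by 7.


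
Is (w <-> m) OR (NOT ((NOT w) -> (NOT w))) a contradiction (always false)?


Truth table over {m, w}:
m | w | φ
---------
F | F | T
T | F | F
F | T | F
T | T | T
Satisfying assignment at row 1: m=F, w=F gives T.

No, it is not a contradiction.


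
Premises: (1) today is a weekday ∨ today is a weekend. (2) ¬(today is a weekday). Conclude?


Disjunctive syllogism: from (P ∨ Q) and ¬P, infer Q.
One disjunct, 'today is a weekday', is ruled out; the other must hold.

today is a weekend


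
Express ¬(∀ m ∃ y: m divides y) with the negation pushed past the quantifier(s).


Negation flips each quantifier (∀↔∃) and negates the inner predicate.
¬(∀ m ∃ y: φ) = ∃ m ∀ y: ¬φ.

∃ m ∀ y: ¬(m divides y)


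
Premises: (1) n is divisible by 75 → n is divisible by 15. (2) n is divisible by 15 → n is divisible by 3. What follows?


Hypothetical syllogism: from (P → Q) and (Q → R), infer (P → R).
Chain the two implications through the shared middle term 'n is divisible by 15'.

n is divisible by 75 → n is divisible by 3


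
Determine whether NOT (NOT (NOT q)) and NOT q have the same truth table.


Compare truth tables:
q | φ | ψ
---------
F | T | T
T | F | F
The columns φ and ψ agree on every row.

Yes, they are logically equivalent.


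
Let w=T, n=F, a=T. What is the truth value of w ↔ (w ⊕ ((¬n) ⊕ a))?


Substitute w=T, n=F, a=T:
¬n = T
(¬n) ⊕ a = T ⊕ T = F
w ⊕ ((¬n) ⊕ a) = T ⊕ F = T
w ↔ (w ⊕ ((¬n) ⊕ a)) = T ↔ T = T

T


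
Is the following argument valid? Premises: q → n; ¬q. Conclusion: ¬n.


This is denying the antecedent (fallacy). There exist truth assignments where the premises are all true but the conclusion is false.

Invalid.


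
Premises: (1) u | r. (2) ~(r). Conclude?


Disjunctive syllogism: from (P ∨ Q) and ¬P, infer Q.
One disjunct, 'r', is ruled out; the other must hold.

u


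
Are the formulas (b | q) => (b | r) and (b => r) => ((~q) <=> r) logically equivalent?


Compare truth tables:
b | q | r | φ | ψ
-----------------
False | False | False | True | False
True | False | False | True | True
False | True | False | False | True
True | True | False | True | True
False | False | True | True | True
True | False | True | True | True
False | True | True | True | False
True | True | True | True | False
They differ at row 1 (b=False, q=False, r=False): φ=True but ψ=False.

No, they are not logically equivalent.


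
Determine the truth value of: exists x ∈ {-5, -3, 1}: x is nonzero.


Evaluate the predicate on each element: -5:True, -3:True, 1:True.
Witness x = -5 satisfies the predicate.

True


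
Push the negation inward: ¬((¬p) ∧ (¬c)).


De Morgan: the negation of a conjunction is the disjunction of the negations.
Distribute ¬ across ∧, flipping it to ∨, and negate each literal.

p ∨ c


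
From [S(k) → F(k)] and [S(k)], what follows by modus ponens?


Modus ponens: from (P → Q) and P, infer Q.
P = 'S(k)' is asserted, and P → Q holds, so Q follows.

F(k).


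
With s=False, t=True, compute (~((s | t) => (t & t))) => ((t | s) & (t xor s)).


Substitute s=False, t=True:
s | t = False | True = True
t & t = True & True = True
(s | t) => (t & t) = True => True = True
~((s | t) => (t & t)) = False
t | s = True | False = True
t xor s = True xor False = True
(t | s) & (t xor s) = True & True = True
(~((s | t) => (t & t))) => ((t | s) & (t xor s)) = False => True = True

True


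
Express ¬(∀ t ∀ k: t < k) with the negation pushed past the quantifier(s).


Negation flips each quantifier (∀↔∃) and negates the inner predicate.
¬(∀ t ∀ k: φ) = ∃ t ∃ k: ¬φ.

∃ t ∃ k: ¬(t < k)


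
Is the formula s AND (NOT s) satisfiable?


Check all 2 assignments over {s}:
s | φ
-----
F | F
T | F
No assignment makes the formula true.

Unsatisfiable.


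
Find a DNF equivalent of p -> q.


Step 1: Rewrite p → q as ¬p ∨ q.

(NOT p) OR q


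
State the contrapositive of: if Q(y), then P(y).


The contrapositive of (P → Q) is (¬Q → ¬P); it is logically equivalent to the original.
Here P = 'Q(y)' and Q = 'P(y)'.

If not (P(y)), then not (Q(y)).


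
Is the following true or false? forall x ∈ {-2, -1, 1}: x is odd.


Evaluate the predicate on each element: -2:False, -1:True, 1:True.
Counterexample x = -2 fails the predicate.

False


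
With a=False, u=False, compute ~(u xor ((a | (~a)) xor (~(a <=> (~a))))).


Substitute a=False, u=False:
~a = True
a | (~a) = False | True = True
~a = True
a <=> (~a) = False <=> True = False
~(a <=> (~a)) = True
(a | (~a)) xor (~(a <=> (~a))) = True xor True = False
u xor ((a | (~a)) xor (~(a <=> (~a)))) = False xor False = False
~(u xor ((a | (~a)) xor (~(a <=> (~a))))) = True

True


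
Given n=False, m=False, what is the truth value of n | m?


Disjunction is false only when both operands are false.
Substitute: n=False, m=False.
False | False evaluates to False.

False


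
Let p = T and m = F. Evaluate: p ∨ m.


Disjunction is false only when both operands are false.
Substitute: p=T, m=F.
T ∨ F evaluates to T.

T


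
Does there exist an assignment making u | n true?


Search for a satisfying assignment over {n, u}.
Try n=True, u=False: the formula evaluates to True.
A satisfying assignment exists.

Satisfiable.


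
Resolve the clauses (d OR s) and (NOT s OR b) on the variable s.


The clauses contain complementary literals s and NOTs.
Resolution eliminates this pair and disjoins the remaining literals (merging duplicates).

(d OR b)


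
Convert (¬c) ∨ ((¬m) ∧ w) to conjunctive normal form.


Step 1: Distribute ∨ over ∧: (¬c) ∨ ((¬m) ∧ w) = ((¬c) ∨ (¬m)) ∧ ((¬c) ∨ w).

((¬c) ∨ (¬m)) ∧ ((¬c) ∨ w)


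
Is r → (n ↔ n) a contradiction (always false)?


Truth table over {n, r}:
n | r | φ
---------
F | F | T
T | F | T
F | T | T
T | T | T
Satisfying assignment at row 1: n=F, r=F gives T.

No, it is not a contradiction.


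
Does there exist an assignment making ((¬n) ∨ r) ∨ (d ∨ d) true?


Search for a satisfying assignment over {d, n, r}.
Try d=F, n=F, r=F: the formula evaluates to T.
A satisfying assignment exists.

Satisfiable.


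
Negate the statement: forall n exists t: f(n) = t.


Negation flips each quantifier (∀↔∃) and negates the inner predicate.
¬(forall n exists t: φ) = exists n forall t: ¬φ.

exists n forall t: ~(f(n) = t)


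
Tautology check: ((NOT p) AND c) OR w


Build the truth table over {c, p, w}:
c | p | w | φ
-------------
F | F | F | F
T | F | F | T
F | T | F | F
T | T | F | F
F | F | T | T
T | F | T | T
F | T | T | T
T | T | T | T
Counterexample at row 1: with c=F, p=F, w=F, the formula is F.

No, it is not a tautology.


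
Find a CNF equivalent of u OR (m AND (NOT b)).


Step 1: Distribute ∨ over ∧: u ∨ (m ∧ (¬b)) = (u ∨ m) ∧ (u ∨ (¬b)).

(u OR m) AND (u OR (NOT b))


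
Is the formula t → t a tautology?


Build the truth table over {t}:
t | φ
-----
F | T
T | T
Every row evaluates to true.

Yes, it is a tautology.


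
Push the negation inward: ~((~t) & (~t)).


De Morgan: the negation of a conjunction is the disjunction of the negations.
Distribute ~ across &, flipping it to |, and negate each literal.

t | t


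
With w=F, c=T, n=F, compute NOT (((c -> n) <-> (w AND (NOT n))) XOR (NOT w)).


Substitute w=F, c=T, n=F:
c -> n = T -> F = F
NOT n = T
w AND (NOT n) = F AND T = F
(c -> n) <-> (w AND (NOT n)) = F <-> F = T
NOT w = T
((c -> n) <-> (w AND (NOT n))) XOR (NOT w) = T XOR T = F
NOT (((c -> n) <-> (w AND (NOT n))) XOR (NOT w)) = T

T


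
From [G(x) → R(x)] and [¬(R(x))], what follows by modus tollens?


Modus tollens: from (P → Q) and ¬Q, infer ¬P.
Q = 'R(x)' is denied; since P → Q, P must also fail.

Not (G(x)).


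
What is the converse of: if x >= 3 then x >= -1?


The converse of (P → Q) is (Q → P). It is not in general equivalent to the original.
Here P = 'x >= 3' and Q = 'x >= -1'.

If x >= -1, then x >= 3.


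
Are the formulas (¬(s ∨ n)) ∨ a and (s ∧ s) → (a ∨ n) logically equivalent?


Compare truth tables:
a | n | s | φ | ψ
-----------------
F | F | F | T | T
T | F | F | T | T
F | T | F | F | T
T | T | F | T | T
F | F | T | F | F
T | F | T | T | T
F | T | T | F | T
T | T | T | T | T
They differ at row 3 (a=F, n=T, s=F): φ=F but ψ=T.

No, they are not logically equivalent.


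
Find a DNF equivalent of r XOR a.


Step 1: r ⊕ a is true exactly when they disagree: (r ∧ ¬a) ∨ (¬r ∧ a).

(r AND (NOT a)) OR ((NOT r) AND a)


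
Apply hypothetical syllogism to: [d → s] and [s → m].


Hypothetical syllogism: from (P → Q) and (Q → R), infer (P → R).
Chain the two implications through the shared middle term 's'.

d → m


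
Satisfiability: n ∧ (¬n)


Check all 2 assignments over {n}:
n | φ
-----
F | F
T | F
No assignment makes the formula true.

Unsatisfiable.


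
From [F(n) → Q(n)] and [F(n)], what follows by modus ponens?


Modus ponens: from (P → Q) and P, infer Q.
P = 'F(n)' is asserted, and P → Q holds, so Q follows.

Q(n).


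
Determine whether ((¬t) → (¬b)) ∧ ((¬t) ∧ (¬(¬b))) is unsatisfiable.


Truth table over {b, t}:
b | t | φ
---------
F | F | F
T | F | F
F | T | F
T | T | F
Every row is false.

Yes, it is a contradiction.


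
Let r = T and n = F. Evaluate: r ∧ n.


Conjunction is true only when both operands are true.
Substitute: r=T, n=F.
T ∧ F evaluates to F.

F


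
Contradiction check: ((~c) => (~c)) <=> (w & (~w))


Truth table over {c, w}:
c | w | φ
---------
False | False | False
True | False | False
False | True | False
True | True | False
Every row is false.

Yes, it is a contradiction.


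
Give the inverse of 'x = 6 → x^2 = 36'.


The inverse of (P → Q) is (¬P → ¬Q). It is equivalent to the converse, not to the original.
Here P = 'x = 6' and Q = 'x^2 = 36'.

If not (x = 6), then not (x^2 = 36).


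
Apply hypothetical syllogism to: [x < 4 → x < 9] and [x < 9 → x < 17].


Hypothetical syllogism: from (P → Q) and (Q → R), infer (P → R).
Chain the two implications through the shared middle term 'x < 9'.

x < 4 → x < 17


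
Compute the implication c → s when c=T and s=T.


Implication is false only when antecedent is true and consequent is false.
Substitute: c=T, s=T.
T → T evaluates to T.

T


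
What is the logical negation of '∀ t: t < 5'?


¬(∀ x: φ) = ∃ x: ¬φ, and ¬(∃ x: φ) = ∀ x: ¬φ.
Apply to the universal statement.

∃ t: ¬(t < 5)


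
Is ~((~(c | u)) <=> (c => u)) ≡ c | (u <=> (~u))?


Compare truth tables:
c | u | φ | ψ
-------------
False | False | False | False
True | False | False | True
False | True | True | False
True | True | True | True
They differ at row 2 (c=True, u=False): φ=False but ψ=True.

No, they are not logically equivalent.


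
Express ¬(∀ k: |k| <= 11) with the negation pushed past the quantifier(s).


¬(∀ x: φ) = ∃ x: ¬φ, and ¬(∃ x: φ) = ∀ x: ¬φ.
Apply to the universal statement.

∃ k: ¬(|k| <= 11)


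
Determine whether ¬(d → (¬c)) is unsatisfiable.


Truth table over {c, d}:
c | d | φ
---------
F | F | F
T | F | F
F | T | F
T | T | T
Satisfying assignment at row 4: c=T, d=T gives T.

No, it is not a contradiction.


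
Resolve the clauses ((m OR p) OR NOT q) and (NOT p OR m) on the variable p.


The clauses contain complementary literals p and NOTp.
Resolution eliminates this pair and disjoins the remaining literals (merging duplicates).

(m OR NOT q)


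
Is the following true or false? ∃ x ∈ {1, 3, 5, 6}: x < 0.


Evaluate the predicate on each element: 1:F, 3:F, 5:F, 6:F.
No element satisfies the predicate.

F


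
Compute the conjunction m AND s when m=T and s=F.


Conjunction is true only when both operands are true.
Substitute: m=T, s=F.
T AND F evaluates to F.

F


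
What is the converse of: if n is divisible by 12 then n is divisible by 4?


The converse of (P → Q) is (Q → P). It is not in general equivalent to the original.
Here P = 'n is divisible by 12' and Q = 'n is divisible by 4'.

If n is divisible by 4, then n is divisible by 12.


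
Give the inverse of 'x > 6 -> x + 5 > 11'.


The inverse of (P → Q) is (¬P → ¬Q). It is equivalent to the converse, not to the original.
Here P = 'x > 6' and Q = 'x + 5 > 11'.

If not (x > 6), then not (x + 5 > 11).


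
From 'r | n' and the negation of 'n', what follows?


Disjunctive syllogism: from (P ∨ Q) and ¬P, infer Q.
One disjunct, 'n', is ruled out; the other must hold.

r


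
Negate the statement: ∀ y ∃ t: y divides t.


Negation flips each quantifier (∀↔∃) and negates the inner predicate.
¬(∀ y ∃ t: φ) = ∃ y ∀ t: ¬φ.

∃ y ∀ t: ¬(y divides t)


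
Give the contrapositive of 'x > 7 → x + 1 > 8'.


The contrapositive of (P → Q) is (¬Q → ¬P); it is logically equivalent to the original.
Here P = 'x > 7' and Q = 'x + 1 > 8'.

If not (x + 1 > 8), then not (x > 7).


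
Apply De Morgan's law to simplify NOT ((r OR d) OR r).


De Morgan: the negation of a disjunction is the conjunction of the negations.
Distribute NOT across OR, flipping it to AND, and negate each literal.

((NOT r) AND (NOT d)) AND (NOT r)


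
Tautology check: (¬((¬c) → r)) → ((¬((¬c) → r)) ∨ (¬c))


Build the truth table over {c, r}:
c | r | φ
---------
F | F | T
T | F | T
F | T | T
T | T | T
Every row evaluates to true.

Yes, it is a tautology.


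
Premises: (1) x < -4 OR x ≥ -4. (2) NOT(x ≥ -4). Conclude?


Disjunctive syllogism: from (P ∨ Q) and ¬P, infer Q.
One disjunct, 'x ≥ -4', is ruled out; the other must hold.

x < -4


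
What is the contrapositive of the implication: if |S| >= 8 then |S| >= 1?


The contrapositive of (P → Q) is (¬Q → ¬P); it is logically equivalent to the original.
Here P = '|S| >= 8' and Q = '|S| >= 1'.

If not (|S| >= 1), then not (|S| >= 8).


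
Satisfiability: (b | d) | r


Search for a satisfying assignment over {b, d, r}.
Try b=True, d=False, r=False: the formula evaluates to True.
A satisfying assignment exists.

Satisfiable.


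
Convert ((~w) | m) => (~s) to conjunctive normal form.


Step 1: Rewrite as ¬((¬w) ∨ m) ∨ (¬s) = (¬(¬w) ∧ ¬m) ∨ (¬s).
Step 2: Distribute ∨ over ∧.
Step 3: Eliminate any double negations (¬¬X = X).

(w | (~s)) & ((~m) | (~s))


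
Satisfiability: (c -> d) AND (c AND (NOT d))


Check all 4 assignments over {c, d}:
c | d | φ
---------
F | F | F
T | F | F
F | T | F
T | T | F
No assignment makes the formula true.

Unsatisfiable.


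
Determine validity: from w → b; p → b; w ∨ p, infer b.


This matches the form of proof by cases: the conclusion follows in every model of the premises.

Valid.


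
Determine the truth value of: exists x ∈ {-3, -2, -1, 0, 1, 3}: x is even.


Evaluate the predicate on each element: -3:False, -2:True, -1:False, 0:True, 1:False, 3:False.
Witness x = -2 satisfies the predicate.

True


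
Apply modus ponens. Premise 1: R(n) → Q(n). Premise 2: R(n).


Modus ponens: from (P → Q) and P, infer Q.
P = 'R(n)' is asserted, and P → Q holds, so Q follows.

Q(n).


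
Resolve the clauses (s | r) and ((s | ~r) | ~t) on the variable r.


The clauses contain complementary literals r and ~r.
Resolution eliminates this pair and disjoins the remaining literals (merging duplicates).

(s | ~t)


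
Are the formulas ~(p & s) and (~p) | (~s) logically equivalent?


Compare truth tables:
p | s | φ | ψ
-------------
False | False | True | True
True | False | True | True
False | True | True | True
True | True | False | False
The columns φ and ψ agree on every row.

Yes, they are logically equivalent.


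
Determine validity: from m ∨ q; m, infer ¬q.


This is affirming a disjunct (fallacy). There exist truth assignments where the premises are all true but the conclusion is false.

Invalid.


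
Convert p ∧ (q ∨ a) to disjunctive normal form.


Step 1: Distribute ∧ over ∨: p ∧ (q ∨ a) = (p ∧ q) ∨ (p ∧ a).

(p ∧ q) ∨ (p ∧ a)


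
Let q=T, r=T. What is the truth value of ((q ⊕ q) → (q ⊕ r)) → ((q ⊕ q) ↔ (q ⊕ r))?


Substitute q=T, r=T:
q ⊕ q = T ⊕ T = F
q ⊕ r = T ⊕ T = F
(q ⊕ q) → (q ⊕ r) = F → F = T
q ⊕ q = T ⊕ T = F
q ⊕ r = T ⊕ T = F
(q ⊕ q) ↔ (q ⊕ r) = F ↔ F = T
((q ⊕ q) → (q ⊕ r)) → ((q ⊕ q) ↔ (q ⊕ r)) = T → T = T

T
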